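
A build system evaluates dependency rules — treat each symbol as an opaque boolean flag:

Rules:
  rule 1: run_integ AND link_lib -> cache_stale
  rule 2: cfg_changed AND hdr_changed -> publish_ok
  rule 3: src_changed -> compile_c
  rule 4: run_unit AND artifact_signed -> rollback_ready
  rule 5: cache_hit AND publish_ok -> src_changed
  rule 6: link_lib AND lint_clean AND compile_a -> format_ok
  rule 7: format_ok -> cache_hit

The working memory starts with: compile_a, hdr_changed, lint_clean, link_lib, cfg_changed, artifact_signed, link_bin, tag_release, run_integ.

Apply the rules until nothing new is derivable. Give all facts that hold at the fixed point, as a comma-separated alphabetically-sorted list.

artifact_signed, cache_hit, cache_stale, cfg_changed, compile_a, compile_c, format_ok, hdr_changed, link_bin, link_lib, lint_clean, publish_ok, run_integ, src_changed, tag_release

Round 1 — rule 1, rule 2, rule 6, derive cache_stale, publish_ok, format_ok.
Round 2 — rule 7, derive cache_hit.
Round 3 — rule 5, derive src_changed.
Round 4 — rule 3, derive compile_c.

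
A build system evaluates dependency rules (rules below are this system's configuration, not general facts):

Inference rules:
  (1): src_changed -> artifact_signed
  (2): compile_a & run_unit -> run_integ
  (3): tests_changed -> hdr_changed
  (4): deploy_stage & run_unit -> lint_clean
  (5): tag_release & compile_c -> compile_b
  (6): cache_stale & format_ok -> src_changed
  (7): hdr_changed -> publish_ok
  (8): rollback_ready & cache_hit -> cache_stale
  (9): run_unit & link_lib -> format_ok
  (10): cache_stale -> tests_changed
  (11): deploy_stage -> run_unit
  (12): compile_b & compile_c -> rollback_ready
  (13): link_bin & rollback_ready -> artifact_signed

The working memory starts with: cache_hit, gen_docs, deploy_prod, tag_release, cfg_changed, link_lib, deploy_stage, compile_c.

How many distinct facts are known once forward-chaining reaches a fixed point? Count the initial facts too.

19

Round 1: (5) [tag_release & compile_c -> compile_b]; (11) [deploy_stage -> run_unit]. Adds compile_b, run_unit.
Round 2: (4) [deploy_stage & run_unit -> lint_clean]; (9) [run_unit & link_lib -> format_ok]; (12) [compile_b & compile_c -> rollback_ready]. Adds lint_clean, format_ok, rollback_ready.
Round 3: (8) [rollback_ready & cache_hit -> cache_stale]. Adds cache_stale.
Round 4: (6) [cache_stale & format_ok -> src_changed]; (10) [cache_stale -> tests_changed]. Adds src_changed, tests_changed.
Round 5: (1) [src_changed -> artifact_signed]; (3) [tests_changed -> hdr_changed]. Adds artifact_signed, hdr_changed.
Round 6: (7) [hdr_changed -> publish_ok]. Adds publish_ok.
Closure: {artifact_signed, cache_hit, cache_stale, cfg_changed, compile_b, compile_c, deploy_prod, deploy_stage, format_ok, gen_docs, hdr_changed, link_lib, lint_clean, publish_ok, rollback_ready, run_unit, src_changed, tag_release, tests_changed} — 19 facts.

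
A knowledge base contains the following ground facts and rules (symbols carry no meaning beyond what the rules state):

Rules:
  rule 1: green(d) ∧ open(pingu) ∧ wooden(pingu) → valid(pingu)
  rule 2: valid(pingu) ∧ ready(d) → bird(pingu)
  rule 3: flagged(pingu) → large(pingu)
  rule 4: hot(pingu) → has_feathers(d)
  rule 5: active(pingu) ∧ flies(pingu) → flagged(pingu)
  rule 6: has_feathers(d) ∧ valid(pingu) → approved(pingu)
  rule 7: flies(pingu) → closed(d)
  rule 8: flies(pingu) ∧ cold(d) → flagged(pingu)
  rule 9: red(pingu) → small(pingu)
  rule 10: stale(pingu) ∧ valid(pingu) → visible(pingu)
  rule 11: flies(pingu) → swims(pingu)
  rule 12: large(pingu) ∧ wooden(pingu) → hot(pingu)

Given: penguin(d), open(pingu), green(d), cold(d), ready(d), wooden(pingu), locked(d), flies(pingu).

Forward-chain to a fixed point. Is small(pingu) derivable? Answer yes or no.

Round 1 — rule 1, rule 7, rule 8, rule 11, derive valid(pingu), closed(d), flagged(pingu), swims(pingu).
Round 2 — rule 2, rule 3, derive bird(pingu), large(pingu).
Round 3 — rule 12, derive hot(pingu).
Round 4 — rule 4, derive has_feathers(d).
Round 5 — rule 6, derive approved(pingu).
Fixed point reached. small(pingu) is concluded only by rule 9; rule 9 needs red(pingu) (never derived).

no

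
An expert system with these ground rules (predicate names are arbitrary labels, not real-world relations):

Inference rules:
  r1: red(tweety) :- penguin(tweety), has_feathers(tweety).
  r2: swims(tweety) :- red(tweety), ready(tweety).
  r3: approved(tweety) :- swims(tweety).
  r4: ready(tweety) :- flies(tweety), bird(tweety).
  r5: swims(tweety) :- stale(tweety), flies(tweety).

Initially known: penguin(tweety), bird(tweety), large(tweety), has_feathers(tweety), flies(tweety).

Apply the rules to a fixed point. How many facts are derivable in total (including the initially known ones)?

9

Round 1 fires r1, r4, giving red(tweety), ready(tweety).
Round 2 fires r2, giving swims(tweety).
Round 3 fires r3, giving approved(tweety).
Closure: {approved(tweety), bird(tweety), flies(tweety), has_feathers(tweety), large(tweety), penguin(tweety), ready(tweety), red(tweety), swims(tweety)} — 9 facts.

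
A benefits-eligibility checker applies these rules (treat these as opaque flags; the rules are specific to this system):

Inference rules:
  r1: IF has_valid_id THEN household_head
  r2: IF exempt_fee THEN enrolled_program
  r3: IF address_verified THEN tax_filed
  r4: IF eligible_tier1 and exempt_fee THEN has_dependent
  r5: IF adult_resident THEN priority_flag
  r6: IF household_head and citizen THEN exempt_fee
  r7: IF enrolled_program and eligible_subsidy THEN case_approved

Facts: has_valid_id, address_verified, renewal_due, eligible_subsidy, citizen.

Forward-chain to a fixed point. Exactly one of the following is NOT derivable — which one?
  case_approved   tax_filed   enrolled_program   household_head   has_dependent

Round 1: r1 [IF has_valid_id THEN household_head]; r3 [IF address_verified THEN tax_filed]. Adds household_head, tax_filed.
Round 2: r6 [IF household_head and citizen THEN exempt_fee]. Adds exempt_fee.
Round 3: r2 [IF exempt_fee THEN enrolled_program]. Adds enrolled_program.
Round 4: r7 [IF enrolled_program and eligible_subsidy THEN case_approved]. Adds case_approved.
Derived: tax_filed (round 1), case_approved (round 4), enrolled_program (round 3), household_head (round 1). has_dependent never appears in any round.

has_dependent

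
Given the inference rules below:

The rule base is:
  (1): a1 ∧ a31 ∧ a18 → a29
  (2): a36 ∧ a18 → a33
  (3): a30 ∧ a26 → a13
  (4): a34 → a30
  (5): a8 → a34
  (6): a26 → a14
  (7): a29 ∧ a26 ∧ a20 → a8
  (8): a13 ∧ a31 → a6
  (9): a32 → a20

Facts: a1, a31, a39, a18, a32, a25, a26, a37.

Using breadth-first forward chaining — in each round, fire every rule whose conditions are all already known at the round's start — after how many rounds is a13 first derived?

5

Round 1 — (1), (6), (9), derive a29, a14, a20.
Round 2 — (7), derive a8.
Round 3 — (5), derive a34.
Round 4 — (4), derive a30.
Round 5 — (3), derive a13.
a13 first appears in round 5.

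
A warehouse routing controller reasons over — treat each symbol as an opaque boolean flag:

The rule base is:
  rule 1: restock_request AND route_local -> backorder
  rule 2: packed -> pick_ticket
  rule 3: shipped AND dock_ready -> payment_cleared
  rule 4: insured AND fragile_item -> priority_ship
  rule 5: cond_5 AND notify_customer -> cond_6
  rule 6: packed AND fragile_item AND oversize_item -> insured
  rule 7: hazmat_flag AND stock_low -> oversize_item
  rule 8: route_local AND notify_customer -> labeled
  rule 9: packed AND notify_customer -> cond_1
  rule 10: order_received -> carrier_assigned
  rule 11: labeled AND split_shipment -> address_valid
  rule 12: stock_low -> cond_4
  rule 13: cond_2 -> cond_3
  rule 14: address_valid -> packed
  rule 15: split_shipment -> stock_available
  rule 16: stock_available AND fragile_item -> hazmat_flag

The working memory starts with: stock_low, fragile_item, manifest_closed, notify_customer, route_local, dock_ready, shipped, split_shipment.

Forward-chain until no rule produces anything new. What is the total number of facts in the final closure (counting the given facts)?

Round 1: rule 3 [shipped AND dock_ready -> payment_cleared]; rule 8 [route_local AND notify_customer -> labeled]; rule 12 [stock_low -> cond_4]; rule 15 [split_shipment -> stock_available]. Adds payment_cleared, labeled, cond_4, stock_available.
Round 2: rule 11 [labeled AND split_shipment -> address_valid]; rule 16 [stock_available AND fragile_item -> hazmat_flag]. Adds address_valid, hazmat_flag.
Round 3: rule 7 [hazmat_flag AND stock_low -> oversize_item]; rule 14 [address_valid -> packed]. Adds oversize_item, packed.
Round 4: rule 2 [packed -> pick_ticket]; rule 6 [packed AND fragile_item AND oversize_item -> insured]; rule 9 [packed AND notify_customer -> cond_1]. Adds pick_ticket, insured, cond_1.
Round 5: rule 4 [insured AND fragile_item -> priority_ship]. Adds priority_ship.
Closure: {address_valid, cond_1, cond_4, dock_ready, fragile_item, hazmat_flag, insured, labeled, manifest_closed, notify_customer, oversize_item, packed, payment_cleared, pick_ticket, priority_ship, route_local, shipped, split_shipment, stock_available, stock_low} — 20 facts.

20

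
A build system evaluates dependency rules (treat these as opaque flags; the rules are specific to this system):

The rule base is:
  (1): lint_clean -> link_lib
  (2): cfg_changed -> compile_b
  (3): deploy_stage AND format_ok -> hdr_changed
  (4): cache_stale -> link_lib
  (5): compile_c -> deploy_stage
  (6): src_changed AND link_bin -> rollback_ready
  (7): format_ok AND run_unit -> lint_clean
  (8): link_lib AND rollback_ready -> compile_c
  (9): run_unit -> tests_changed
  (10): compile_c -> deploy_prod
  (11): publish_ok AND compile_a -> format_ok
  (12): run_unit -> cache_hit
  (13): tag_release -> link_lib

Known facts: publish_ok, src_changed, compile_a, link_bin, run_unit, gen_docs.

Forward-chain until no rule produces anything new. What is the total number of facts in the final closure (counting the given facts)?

Round 1 — (6), (9), (11), (12), derive rollback_ready, tests_changed, format_ok, cache_hit.
Round 2 — (7), derive lint_clean.
Round 3 — (1), derive link_lib.
Round 4 — (8), derive compile_c.
Round 5 — (5), (10), derive deploy_stage, deploy_prod.
Round 6 — (3), derive hdr_changed.
Closure: {cache_hit, compile_a, compile_c, deploy_prod, deploy_stage, format_ok, gen_docs, hdr_changed, link_bin, link_lib, lint_clean, publish_ok, rollback_ready, run_unit, src_changed, tests_changed} — 16 facts.

16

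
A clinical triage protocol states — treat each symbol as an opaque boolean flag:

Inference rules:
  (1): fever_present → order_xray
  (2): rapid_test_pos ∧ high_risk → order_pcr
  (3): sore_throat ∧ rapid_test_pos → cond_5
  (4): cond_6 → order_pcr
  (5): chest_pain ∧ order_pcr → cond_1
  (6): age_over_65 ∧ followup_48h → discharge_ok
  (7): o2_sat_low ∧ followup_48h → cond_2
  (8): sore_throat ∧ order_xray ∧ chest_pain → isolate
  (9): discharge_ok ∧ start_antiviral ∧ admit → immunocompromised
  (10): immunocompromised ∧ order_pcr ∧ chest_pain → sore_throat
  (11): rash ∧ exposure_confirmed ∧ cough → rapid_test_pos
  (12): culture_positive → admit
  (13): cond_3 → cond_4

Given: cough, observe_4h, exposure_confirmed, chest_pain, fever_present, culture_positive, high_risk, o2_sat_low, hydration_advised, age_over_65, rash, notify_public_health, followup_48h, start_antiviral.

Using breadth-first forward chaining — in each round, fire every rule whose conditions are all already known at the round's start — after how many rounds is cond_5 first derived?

Round 1: (1) [fever_present → order_xray]; (6) [age_over_65 ∧ followup_48h → discharge_ok]; (7) [o2_sat_low ∧ followup_48h → cond_2]; (11) [rash ∧ exposure_confirmed ∧ cough → rapid_test_pos]; (12) [culture_positive → admit]. Adds order_xray, discharge_ok, cond_2, rapid_test_pos, admit.
Round 2: (2) [rapid_test_pos ∧ high_risk → order_pcr]; (9) [discharge_ok ∧ start_antiviral ∧ admit → immunocompromised]. Adds order_pcr, immunocompromised.
Round 3: (5) [chest_pain ∧ order_pcr → cond_1]; (10) [immunocompromised ∧ order_pcr ∧ chest_pain → sore_throat]. Adds cond_1, sore_throat.
Round 4: (3) [sore_throat ∧ rapid_test_pos → cond_5]; (8) [sore_throat ∧ order_xray ∧ chest_pain → isolate]. Adds cond_5, isolate.
cond_5 first appears in round 4.

4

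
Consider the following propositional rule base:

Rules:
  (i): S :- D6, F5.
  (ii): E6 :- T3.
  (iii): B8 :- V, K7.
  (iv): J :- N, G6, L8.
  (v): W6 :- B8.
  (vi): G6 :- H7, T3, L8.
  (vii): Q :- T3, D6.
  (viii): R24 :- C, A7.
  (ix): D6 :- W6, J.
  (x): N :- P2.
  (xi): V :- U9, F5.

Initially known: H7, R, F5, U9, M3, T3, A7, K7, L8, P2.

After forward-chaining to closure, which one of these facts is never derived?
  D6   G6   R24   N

Round 1: (ii) [E6 :- T3.]; (vi) [G6 :- H7, T3, L8.]; (x) [N :- P2.]; (xi) [V :- U9, F5.]. Adds E6, G6, N, V.
Round 2: (iii) [B8 :- V, K7.]; (iv) [J :- N, G6, L8.]. Adds B8, J.
Round 3: (v) [W6 :- B8.]. Adds W6.
Round 4: (ix) [D6 :- W6, J.]. Adds D6.
Round 5: (i) [S :- D6, F5.]; (vii) [Q :- T3, D6.]. Adds S, Q.
Derived: G6 (round 1), D6 (round 4), N (round 1). R24 never appears in any round.

R24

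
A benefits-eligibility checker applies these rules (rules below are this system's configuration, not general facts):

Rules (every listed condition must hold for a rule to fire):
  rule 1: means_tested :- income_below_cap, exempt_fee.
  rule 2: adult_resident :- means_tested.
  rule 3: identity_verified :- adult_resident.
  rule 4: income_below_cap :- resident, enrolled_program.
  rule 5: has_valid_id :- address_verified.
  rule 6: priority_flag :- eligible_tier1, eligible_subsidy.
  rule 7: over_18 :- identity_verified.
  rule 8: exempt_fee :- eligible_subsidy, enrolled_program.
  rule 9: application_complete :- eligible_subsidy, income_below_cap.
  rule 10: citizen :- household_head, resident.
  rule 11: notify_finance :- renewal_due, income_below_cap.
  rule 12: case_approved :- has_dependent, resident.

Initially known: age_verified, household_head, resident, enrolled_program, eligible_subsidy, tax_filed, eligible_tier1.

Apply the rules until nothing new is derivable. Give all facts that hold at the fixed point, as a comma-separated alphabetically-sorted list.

adult_resident, age_verified, application_complete, citizen, eligible_subsidy, eligible_tier1, enrolled_program, exempt_fee, household_head, identity_verified, income_below_cap, means_tested, over_18, priority_flag, resident, tax_filed

Round 1: rule 4 [income_below_cap :- resident, enrolled_program.]; rule 6 [priority_flag :- eligible_tier1, eligible_subsidy.]; rule 8 [exempt_fee :- eligible_subsidy, enrolled_program.]; rule 10 [citizen :- household_head, resident.]. New: income_below_cap, priority_flag, exempt_fee, citizen.
Round 2: rule 1 [means_tested :- income_below_cap, exempt_fee.]; rule 9 [application_complete :- eligible_subsidy, income_below_cap.]. New: means_tested, application_complete.
Round 3: rule 2 [adult_resident :- means_tested.]. New: adult_resident.
Round 4: rule 3 [identity_verified :- adult_resident.]. New: identity_verified.
Round 5: rule 7 [over_18 :- identity_verified.]. New: over_18.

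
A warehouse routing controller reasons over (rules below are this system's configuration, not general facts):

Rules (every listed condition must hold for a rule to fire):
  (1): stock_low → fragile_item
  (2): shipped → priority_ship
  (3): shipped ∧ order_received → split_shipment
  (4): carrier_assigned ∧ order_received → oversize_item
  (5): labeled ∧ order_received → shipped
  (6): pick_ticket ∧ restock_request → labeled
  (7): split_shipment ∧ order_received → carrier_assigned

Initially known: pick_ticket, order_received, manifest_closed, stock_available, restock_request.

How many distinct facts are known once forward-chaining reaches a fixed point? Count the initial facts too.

Round 1: (6) [pick_ticket ∧ restock_request → labeled]. Adds labeled.
Round 2: (5) [labeled ∧ order_received → shipped]. Adds shipped.
Round 3: (2) [shipped → priority_ship]; (3) [shipped ∧ order_received → split_shipment]. Adds priority_ship, split_shipment.
Round 4: (7) [split_shipment ∧ order_received → carrier_assigned]. Adds carrier_assigned.
Round 5: (4) [carrier_assigned ∧ order_received → oversize_item]. Adds oversize_item.
Closure: {carrier_assigned, labeled, manifest_closed, order_received, oversize_item, pick_ticket, priority_ship, restock_request, shipped, split_shipment, stock_available} — 11 facts.

11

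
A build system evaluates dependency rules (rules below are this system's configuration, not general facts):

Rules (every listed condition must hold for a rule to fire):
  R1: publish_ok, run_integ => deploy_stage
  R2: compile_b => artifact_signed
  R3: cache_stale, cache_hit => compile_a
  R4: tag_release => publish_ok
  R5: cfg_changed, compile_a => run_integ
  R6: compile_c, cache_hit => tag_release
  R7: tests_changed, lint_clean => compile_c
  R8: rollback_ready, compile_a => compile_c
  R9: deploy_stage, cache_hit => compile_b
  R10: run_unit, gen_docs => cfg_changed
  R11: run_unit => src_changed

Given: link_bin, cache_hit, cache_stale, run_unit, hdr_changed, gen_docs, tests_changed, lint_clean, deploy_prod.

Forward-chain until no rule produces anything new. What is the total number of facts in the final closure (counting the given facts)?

Round 1 — R3, R7, R10, R11, derive compile_a, compile_c, cfg_changed, src_changed.
Round 2 — R5, R6, derive run_integ, tag_release.
Round 3 — R4, derive publish_ok.
Round 4 — R1, derive deploy_stage.
Round 5 — R9, derive compile_b.
Round 6 — R2, derive artifact_signed.
Closure: {artifact_signed, cache_hit, cache_stale, cfg_changed, compile_a, compile_b, compile_c, deploy_prod, deploy_stage, gen_docs, hdr_changed, link_bin, lint_clean, publish_ok, run_integ, run_unit, src_changed, tag_release, tests_changed} — 19 facts.

19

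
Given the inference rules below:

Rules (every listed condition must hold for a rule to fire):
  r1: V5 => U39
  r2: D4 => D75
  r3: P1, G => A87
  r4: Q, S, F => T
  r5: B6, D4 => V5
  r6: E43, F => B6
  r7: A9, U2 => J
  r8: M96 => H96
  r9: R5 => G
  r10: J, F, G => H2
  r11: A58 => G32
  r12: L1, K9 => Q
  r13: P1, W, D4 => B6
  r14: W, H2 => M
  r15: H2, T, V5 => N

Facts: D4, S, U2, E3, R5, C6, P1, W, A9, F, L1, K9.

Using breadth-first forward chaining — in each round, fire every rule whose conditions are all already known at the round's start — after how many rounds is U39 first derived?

Round 1: r2 [D4 => D75]; r7 [A9, U2 => J]; r9 [R5 => G]; r12 [L1, K9 => Q]; r13 [P1, W, D4 => B6]. New: D75, J, G, Q, B6.
Round 2: r3 [P1, G => A87]; r4 [Q, S, F => T]; r5 [B6, D4 => V5]; r10 [J, F, G => H2]. New: A87, T, V5, H2.
Round 3: r1 [V5 => U39]; r14 [W, H2 => M]; r15 [H2, T, V5 => N]. New: U39, M, N.
U39 first appears in round 3.

3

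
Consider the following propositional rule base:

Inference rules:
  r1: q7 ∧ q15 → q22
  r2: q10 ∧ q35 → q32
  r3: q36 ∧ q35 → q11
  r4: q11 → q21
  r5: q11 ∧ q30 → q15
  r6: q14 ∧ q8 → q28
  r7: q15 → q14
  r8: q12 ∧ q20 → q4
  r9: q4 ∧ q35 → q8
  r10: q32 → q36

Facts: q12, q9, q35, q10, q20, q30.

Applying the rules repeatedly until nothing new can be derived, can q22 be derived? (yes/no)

no

Round 1 fires r2, r8, giving q32, q4.
Round 2 fires r9, r10, giving q8, q36.
Round 3 fires r3, giving q11.
Round 4 fires r4, r5, giving q21, q15.
Round 5 fires r7, giving q14.
Round 6 fires r6, giving q28.
Fixed point reached. q22 is concluded only by r1; r1 needs q7 (never derived).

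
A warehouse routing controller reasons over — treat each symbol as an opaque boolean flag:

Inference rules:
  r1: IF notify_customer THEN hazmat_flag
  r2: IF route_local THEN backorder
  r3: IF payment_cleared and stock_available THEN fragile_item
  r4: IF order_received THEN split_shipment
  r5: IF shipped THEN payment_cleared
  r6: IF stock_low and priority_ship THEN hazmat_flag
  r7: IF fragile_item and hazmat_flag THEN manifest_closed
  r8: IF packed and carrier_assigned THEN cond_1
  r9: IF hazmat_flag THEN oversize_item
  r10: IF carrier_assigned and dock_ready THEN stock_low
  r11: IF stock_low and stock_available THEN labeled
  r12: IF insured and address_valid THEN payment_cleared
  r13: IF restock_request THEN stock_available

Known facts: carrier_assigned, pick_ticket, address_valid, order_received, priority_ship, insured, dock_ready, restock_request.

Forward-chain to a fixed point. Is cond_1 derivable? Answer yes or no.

no

[1] r4 [IF order_received THEN split_shipment]; r10 [IF carrier_assigned and dock_ready THEN stock_low]; r12 [IF insured and address_valid THEN payment_cleared]; r13 [IF restock_request THEN stock_available]. ⇒ new: split_shipment, stock_low, payment_cleared, stock_available.
[2] r3 [IF payment_cleared and stock_available THEN fragile_item]; r6 [IF stock_low and priority_ship THEN hazmat_flag]; r11 [IF stock_low and stock_available THEN labeled]. ⇒ new: fragile_item, hazmat_flag, labeled.
[3] r7 [IF fragile_item and hazmat_flag THEN manifest_closed]; r9 [IF hazmat_flag THEN oversize_item]. ⇒ new: manifest_closed, oversize_item.
Fixed point reached. cond_1 is concluded only by r8; r8 needs packed (never derived).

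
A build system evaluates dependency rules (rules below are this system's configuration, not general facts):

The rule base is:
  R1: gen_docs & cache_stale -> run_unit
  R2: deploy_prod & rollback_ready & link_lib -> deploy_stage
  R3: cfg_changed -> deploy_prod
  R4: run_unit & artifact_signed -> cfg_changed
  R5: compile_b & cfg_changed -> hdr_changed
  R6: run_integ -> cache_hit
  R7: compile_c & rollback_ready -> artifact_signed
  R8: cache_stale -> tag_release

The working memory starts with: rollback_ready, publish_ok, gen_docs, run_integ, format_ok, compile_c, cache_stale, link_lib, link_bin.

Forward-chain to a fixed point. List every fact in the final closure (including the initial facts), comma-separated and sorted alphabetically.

Round 1: R1 [gen_docs & cache_stale -> run_unit]; R6 [run_integ -> cache_hit]; R7 [compile_c & rollback_ready -> artifact_signed]; R8 [cache_stale -> tag_release]. Adds run_unit, cache_hit, artifact_signed, tag_release.
Round 2: R4 [run_unit & artifact_signed -> cfg_changed]. Adds cfg_changed.
Round 3: R3 [cfg_changed -> deploy_prod]. Adds deploy_prod.
Round 4: R2 [deploy_prod & rollback_ready & link_lib -> deploy_stage]. Adds deploy_stage.

artifact_signed, cache_hit, cache_stale, cfg_changed, compile_c, deploy_prod, deploy_stage, format_ok, gen_docs, link_bin, link_lib, publish_ok, rollback_ready, run_integ, run_unit, tag_release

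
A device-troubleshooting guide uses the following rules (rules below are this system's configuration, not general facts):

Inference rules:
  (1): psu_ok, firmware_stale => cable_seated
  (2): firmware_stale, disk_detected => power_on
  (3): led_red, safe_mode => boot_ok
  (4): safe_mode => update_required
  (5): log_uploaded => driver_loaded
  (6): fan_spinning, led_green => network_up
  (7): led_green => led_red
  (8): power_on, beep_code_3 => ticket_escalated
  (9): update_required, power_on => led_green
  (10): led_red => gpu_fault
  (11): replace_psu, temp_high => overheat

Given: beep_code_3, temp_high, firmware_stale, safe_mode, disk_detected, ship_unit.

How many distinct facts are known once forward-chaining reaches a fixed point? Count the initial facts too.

13

Round 1 — (2), (4), derive power_on, update_required.
Round 2 — (8), (9), derive ticket_escalated, led_green.
Round 3 — (7), derive led_red.
Round 4 — (3), (10), derive boot_ok, gpu_fault.
Closure: {beep_code_3, boot_ok, disk_detected, firmware_stale, gpu_fault, led_green, led_red, power_on, safe_mode, ship_unit, temp_high, ticket_escalated, update_required} — 13 facts.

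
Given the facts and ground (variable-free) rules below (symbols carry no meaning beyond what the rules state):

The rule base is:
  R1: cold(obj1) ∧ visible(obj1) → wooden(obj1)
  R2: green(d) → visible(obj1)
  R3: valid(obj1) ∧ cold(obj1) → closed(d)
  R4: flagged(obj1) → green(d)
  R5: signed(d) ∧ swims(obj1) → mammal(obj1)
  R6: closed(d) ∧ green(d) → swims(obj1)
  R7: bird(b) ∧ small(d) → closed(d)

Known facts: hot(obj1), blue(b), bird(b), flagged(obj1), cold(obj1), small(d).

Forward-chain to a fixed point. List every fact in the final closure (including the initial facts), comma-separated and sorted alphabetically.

[1] R4 [flagged(obj1) → green(d)]; R7 [bird(b) ∧ small(d) → closed(d)]. ⇒ new: green(d), closed(d).
[2] R2 [green(d) → visible(obj1)]; R6 [closed(d) ∧ green(d) → swims(obj1)]. ⇒ new: visible(obj1), swims(obj1).
[3] R1 [cold(obj1) ∧ visible(obj1) → wooden(obj1)]. ⇒ new: wooden(obj1).

bird(b), blue(b), closed(d), cold(obj1), flagged(obj1), green(d), hot(obj1), small(d), swims(obj1), visible(obj1), wooden(obj1)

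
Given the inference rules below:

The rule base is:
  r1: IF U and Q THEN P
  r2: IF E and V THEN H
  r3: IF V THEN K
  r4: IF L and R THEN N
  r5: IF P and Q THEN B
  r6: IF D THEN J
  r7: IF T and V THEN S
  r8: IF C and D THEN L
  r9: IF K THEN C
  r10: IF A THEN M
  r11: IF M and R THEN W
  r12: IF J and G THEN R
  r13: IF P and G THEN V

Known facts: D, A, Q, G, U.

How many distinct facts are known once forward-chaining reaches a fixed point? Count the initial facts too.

[1] r1 [IF U and Q THEN P]; r6 [IF D THEN J]; r10 [IF A THEN M]. ⇒ new: P, J, M.
[2] r5 [IF P and Q THEN B]; r12 [IF J and G THEN R]; r13 [IF P and G THEN V]. ⇒ new: B, R, V.
[3] r3 [IF V THEN K]; r11 [IF M and R THEN W]. ⇒ new: K, W.
[4] r9 [IF K THEN C]. ⇒ new: C.
[5] r8 [IF C and D THEN L]. ⇒ new: L.
[6] r4 [IF L and R THEN N]. ⇒ new: N.
Closure: {A, B, C, D, G, J, K, L, M, N, P, Q, R, U, V, W} — 16 facts.

16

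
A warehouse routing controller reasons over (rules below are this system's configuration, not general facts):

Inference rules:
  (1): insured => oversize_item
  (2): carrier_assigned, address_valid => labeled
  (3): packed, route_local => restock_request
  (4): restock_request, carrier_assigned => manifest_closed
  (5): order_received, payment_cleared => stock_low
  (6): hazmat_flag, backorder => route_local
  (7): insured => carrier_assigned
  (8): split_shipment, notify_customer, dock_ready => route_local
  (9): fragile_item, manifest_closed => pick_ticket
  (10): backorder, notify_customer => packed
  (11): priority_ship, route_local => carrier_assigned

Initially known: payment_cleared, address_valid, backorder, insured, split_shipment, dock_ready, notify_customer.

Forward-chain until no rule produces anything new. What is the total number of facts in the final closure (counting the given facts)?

[1] (1) [insured => oversize_item]; (7) [insured => carrier_assigned]; (8) [split_shipment, notify_customer, dock_ready => route_local]; (10) [backorder, notify_customer => packed]. ⇒ new: oversize_item, carrier_assigned, route_local, packed.
[2] (2) [carrier_assigned, address_valid => labeled]; (3) [packed, route_local => restock_request]. ⇒ new: labeled, restock_request.
[3] (4) [restock_request, carrier_assigned => manifest_closed]. ⇒ new: manifest_closed.
Closure: {address_valid, backorder, carrier_assigned, dock_ready, insured, labeled, manifest_closed, notify_customer, oversize_item, packed, payment_cleared, restock_request, route_local, split_shipment} — 14 facts.

14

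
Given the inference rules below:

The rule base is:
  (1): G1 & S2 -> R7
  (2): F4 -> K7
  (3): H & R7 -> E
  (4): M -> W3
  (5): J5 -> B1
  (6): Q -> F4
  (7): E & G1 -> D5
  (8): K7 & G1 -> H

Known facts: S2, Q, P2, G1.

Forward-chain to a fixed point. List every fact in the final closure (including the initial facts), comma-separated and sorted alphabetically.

Round 1: (1) [G1 & S2 -> R7]; (6) [Q -> F4]. Adds R7, F4.
Round 2: (2) [F4 -> K7]. Adds K7.
Round 3: (8) [K7 & G1 -> H]. Adds H.
Round 4: (3) [H & R7 -> E]. Adds E.
Round 5: (7) [E & G1 -> D5]. Adds D5.

D5, E, F4, G1, H, K7, P2, Q, R7, S2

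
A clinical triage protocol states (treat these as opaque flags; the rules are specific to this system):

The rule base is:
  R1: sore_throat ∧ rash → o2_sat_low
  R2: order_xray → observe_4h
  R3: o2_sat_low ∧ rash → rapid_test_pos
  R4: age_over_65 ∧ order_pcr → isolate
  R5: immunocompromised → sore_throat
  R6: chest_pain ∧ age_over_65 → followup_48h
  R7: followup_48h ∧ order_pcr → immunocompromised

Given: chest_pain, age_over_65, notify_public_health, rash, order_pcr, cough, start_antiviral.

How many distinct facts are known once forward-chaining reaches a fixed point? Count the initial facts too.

13

Round 1 fires R4, R6, giving isolate, followup_48h.
Round 2 fires R7, giving immunocompromised.
Round 3 fires R5, giving sore_throat.
Round 4 fires R1, giving o2_sat_low.
Round 5 fires R3, giving rapid_test_pos.
Closure: {age_over_65, chest_pain, cough, followup_48h, immunocompromised, isolate, notify_public_health, o2_sat_low, order_pcr, rapid_test_pos, rash, sore_throat, start_antiviral} — 13 facts.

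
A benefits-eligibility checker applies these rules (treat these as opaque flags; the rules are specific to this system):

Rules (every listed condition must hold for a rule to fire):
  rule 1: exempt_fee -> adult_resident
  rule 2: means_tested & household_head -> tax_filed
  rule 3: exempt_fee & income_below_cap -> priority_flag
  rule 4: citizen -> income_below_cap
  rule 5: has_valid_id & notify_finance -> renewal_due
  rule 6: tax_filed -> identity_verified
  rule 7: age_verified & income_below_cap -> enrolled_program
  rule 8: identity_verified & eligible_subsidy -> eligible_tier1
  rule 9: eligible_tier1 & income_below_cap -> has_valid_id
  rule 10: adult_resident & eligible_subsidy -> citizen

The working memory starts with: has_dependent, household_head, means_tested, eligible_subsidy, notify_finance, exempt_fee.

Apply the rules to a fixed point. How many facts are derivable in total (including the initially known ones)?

Round 1 — rule 1, rule 2, derive adult_resident, tax_filed.
Round 2 — rule 6, rule 10, derive identity_verified, citizen.
Round 3 — rule 4, rule 8, derive income_below_cap, eligible_tier1.
Round 4 — rule 3, rule 9, derive priority_flag, has_valid_id.
Round 5 — rule 5, derive renewal_due.
Closure: {adult_resident, citizen, eligible_subsidy, eligible_tier1, exempt_fee, has_dependent, has_valid_id, household_head, identity_verified, income_below_cap, means_tested, notify_finance, priority_flag, renewal_due, tax_filed} — 15 facts.

15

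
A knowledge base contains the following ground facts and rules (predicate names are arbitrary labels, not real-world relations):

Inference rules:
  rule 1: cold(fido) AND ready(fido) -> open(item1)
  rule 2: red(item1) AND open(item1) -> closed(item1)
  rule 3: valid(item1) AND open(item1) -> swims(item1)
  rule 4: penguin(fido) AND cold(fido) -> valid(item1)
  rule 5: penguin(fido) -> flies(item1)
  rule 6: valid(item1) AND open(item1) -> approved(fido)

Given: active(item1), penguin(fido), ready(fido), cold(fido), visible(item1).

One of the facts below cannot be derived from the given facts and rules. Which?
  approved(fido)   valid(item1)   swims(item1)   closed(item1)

closed(item1)

Round 1 — rule 1, rule 4, rule 5, derive open(item1), valid(item1), flies(item1).
Round 2 — rule 3, rule 6, derive swims(item1), approved(fido).
Derived: approved(fido) (round 2), swims(item1) (round 2), valid(item1) (round 1). closed(item1) never appears in any round.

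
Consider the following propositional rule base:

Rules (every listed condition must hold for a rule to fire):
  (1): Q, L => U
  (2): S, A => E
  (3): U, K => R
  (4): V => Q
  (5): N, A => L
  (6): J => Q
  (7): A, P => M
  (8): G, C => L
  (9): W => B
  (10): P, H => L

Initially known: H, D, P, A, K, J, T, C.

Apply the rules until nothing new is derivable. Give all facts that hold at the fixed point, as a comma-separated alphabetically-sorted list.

Round 1: (6) [J => Q]; (7) [A, P => M]; (10) [P, H => L]. New: Q, M, L.
Round 2: (1) [Q, L => U]. New: U.
Round 3: (3) [U, K => R]. New: R.

A, C, D, H, J, K, L, M, P, Q, R, T, U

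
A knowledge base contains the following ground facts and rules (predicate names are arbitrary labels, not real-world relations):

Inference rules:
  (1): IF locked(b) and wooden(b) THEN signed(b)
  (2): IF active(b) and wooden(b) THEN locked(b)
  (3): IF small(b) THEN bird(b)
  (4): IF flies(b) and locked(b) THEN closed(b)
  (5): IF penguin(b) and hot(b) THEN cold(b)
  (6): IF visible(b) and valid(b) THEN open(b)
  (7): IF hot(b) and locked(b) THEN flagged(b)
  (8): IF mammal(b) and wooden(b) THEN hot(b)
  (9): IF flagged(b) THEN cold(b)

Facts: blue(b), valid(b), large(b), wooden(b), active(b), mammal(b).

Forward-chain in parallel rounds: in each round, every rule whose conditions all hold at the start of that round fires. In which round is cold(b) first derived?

3

Round 1 fires (2), (8), giving locked(b), hot(b).
Round 2 fires (1), (7), giving signed(b), flagged(b).
Round 3 fires (9), giving cold(b).
cold(b) first appears in round 3.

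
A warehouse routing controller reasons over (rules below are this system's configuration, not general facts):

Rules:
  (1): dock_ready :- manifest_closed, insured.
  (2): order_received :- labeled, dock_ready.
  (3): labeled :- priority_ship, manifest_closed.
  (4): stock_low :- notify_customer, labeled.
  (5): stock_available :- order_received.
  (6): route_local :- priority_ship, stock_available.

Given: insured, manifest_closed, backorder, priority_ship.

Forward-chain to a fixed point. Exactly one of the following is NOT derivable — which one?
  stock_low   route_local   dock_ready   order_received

Round 1 — (1), (3), derive dock_ready, labeled.
Round 2 — (2), derive order_received.
Round 3 — (5), derive stock_available.
Round 4 — (6), derive route_local.
Derived: order_received (round 2), route_local (round 4), dock_ready (round 1). stock_low never appears in any round.

stock_low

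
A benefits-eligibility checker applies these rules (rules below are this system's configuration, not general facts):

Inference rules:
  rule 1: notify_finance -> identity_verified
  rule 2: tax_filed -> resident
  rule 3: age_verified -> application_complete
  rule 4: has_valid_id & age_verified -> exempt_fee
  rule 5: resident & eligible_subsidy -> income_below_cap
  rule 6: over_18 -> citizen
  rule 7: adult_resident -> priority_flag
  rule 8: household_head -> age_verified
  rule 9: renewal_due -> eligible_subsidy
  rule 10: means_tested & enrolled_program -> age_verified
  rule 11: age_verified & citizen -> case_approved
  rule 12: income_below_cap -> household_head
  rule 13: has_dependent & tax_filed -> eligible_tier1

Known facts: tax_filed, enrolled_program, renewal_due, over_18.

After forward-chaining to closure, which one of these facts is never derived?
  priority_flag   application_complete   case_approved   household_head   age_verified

priority_flag

Round 1: rule 2 [tax_filed -> resident]; rule 6 [over_18 -> citizen]; rule 9 [renewal_due -> eligible_subsidy]. Adds resident, citizen, eligible_subsidy.
Round 2: rule 5 [resident & eligible_subsidy -> income_below_cap]. Adds income_below_cap.
Round 3: rule 12 [income_below_cap -> household_head]. Adds household_head.
Round 4: rule 8 [household_head -> age_verified]. Adds age_verified.
Round 5: rule 3 [age_verified -> application_complete]; rule 11 [age_verified & citizen -> case_approved]. Adds application_complete, case_approved.
Derived: case_approved (round 5), application_complete (round 5), age_verified (round 4), household_head (round 3). priority_flag never appears in any round.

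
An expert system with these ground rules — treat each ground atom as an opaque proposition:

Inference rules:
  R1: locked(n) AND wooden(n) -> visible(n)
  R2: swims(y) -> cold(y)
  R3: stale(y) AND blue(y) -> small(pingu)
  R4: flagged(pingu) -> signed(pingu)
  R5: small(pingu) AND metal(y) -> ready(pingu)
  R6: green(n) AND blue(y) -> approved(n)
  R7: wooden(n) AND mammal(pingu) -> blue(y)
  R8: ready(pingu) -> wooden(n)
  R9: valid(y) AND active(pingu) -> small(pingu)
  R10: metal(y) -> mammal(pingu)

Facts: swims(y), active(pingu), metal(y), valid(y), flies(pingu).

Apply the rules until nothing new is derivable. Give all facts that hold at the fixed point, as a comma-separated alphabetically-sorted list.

active(pingu), blue(y), cold(y), flies(pingu), mammal(pingu), metal(y), ready(pingu), small(pingu), swims(y), valid(y), wooden(n)

Round 1 fires R2, R9, R10, giving cold(y), small(pingu), mammal(pingu).
Round 2 fires R5, giving ready(pingu).
Round 3 fires R8, giving wooden(n).
Round 4 fires R7, giving blue(y).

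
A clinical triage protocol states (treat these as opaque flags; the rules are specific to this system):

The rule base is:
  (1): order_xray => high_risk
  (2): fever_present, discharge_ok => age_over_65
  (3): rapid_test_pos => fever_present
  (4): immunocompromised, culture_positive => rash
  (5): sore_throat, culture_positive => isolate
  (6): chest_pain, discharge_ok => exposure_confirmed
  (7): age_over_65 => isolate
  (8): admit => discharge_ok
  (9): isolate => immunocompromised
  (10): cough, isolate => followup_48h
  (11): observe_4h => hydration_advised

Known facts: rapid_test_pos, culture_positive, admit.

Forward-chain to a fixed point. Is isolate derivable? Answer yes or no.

yes

Round 1: (3) [rapid_test_pos => fever_present]; (8) [admit => discharge_ok]. Adds fever_present, discharge_ok.
Round 2: (2) [fever_present, discharge_ok => age_over_65]. Adds age_over_65.
Round 3: (7) [age_over_65 => isolate]. Adds isolate.
Round 4: (9) [isolate => immunocompromised]. Adds immunocompromised.
Round 5: (4) [immunocompromised, culture_positive => rash]. Adds rash.
isolate appears in round 3, so it is derivable.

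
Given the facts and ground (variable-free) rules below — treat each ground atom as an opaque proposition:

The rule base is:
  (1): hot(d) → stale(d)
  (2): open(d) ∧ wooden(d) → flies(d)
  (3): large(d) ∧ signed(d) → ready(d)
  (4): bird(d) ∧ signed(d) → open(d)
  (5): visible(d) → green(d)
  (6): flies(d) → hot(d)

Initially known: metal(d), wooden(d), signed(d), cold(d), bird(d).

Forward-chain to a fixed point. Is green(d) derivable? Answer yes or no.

Round 1: (4) [bird(d) ∧ signed(d) → open(d)]. Adds open(d).
Round 2: (2) [open(d) ∧ wooden(d) → flies(d)]. Adds flies(d).
Round 3: (6) [flies(d) → hot(d)]. Adds hot(d).
Round 4: (1) [hot(d) → stale(d)]. Adds stale(d).
Fixed point reached. green(d) is concluded only by (5); (5) needs visible(d) (never derived).

no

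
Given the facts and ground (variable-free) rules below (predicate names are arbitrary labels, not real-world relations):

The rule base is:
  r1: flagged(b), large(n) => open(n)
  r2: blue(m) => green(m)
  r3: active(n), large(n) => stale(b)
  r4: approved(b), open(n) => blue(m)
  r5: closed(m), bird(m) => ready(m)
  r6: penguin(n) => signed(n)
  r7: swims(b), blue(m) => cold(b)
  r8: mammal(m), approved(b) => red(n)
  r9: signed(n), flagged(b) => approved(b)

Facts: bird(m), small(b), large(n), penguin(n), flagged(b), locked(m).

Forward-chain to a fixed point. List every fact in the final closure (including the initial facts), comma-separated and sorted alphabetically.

approved(b), bird(m), blue(m), flagged(b), green(m), large(n), locked(m), open(n), penguin(n), signed(n), small(b)

Round 1: r1 [flagged(b), large(n) => open(n)]; r6 [penguin(n) => signed(n)]. New: open(n), signed(n).
Round 2: r9 [signed(n), flagged(b) => approved(b)]. New: approved(b).
Round 3: r4 [approved(b), open(n) => blue(m)]. New: blue(m).
Round 4: r2 [blue(m) => green(m)]. New: green(m).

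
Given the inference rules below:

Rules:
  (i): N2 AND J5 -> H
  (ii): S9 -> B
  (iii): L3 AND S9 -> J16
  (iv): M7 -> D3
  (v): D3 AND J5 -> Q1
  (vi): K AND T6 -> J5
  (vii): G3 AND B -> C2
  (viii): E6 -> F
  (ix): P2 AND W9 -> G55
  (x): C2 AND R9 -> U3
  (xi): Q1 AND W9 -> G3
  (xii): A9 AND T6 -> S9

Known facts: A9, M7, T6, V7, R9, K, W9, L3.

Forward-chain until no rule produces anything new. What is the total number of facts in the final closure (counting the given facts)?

17

[1] (iv) [M7 -> D3]; (vi) [K AND T6 -> J5]; (xii) [A9 AND T6 -> S9]. ⇒ new: D3, J5, S9.
[2] (ii) [S9 -> B]; (iii) [L3 AND S9 -> J16]; (v) [D3 AND J5 -> Q1]. ⇒ new: B, J16, Q1.
[3] (xi) [Q1 AND W9 -> G3]. ⇒ new: G3.
[4] (vii) [G3 AND B -> C2]. ⇒ new: C2.
[5] (x) [C2 AND R9 -> U3]. ⇒ new: U3.
Closure: {A9, B, C2, D3, G3, J16, J5, K, L3, M7, Q1, R9, S9, T6, U3, V7, W9} — 17 facts.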